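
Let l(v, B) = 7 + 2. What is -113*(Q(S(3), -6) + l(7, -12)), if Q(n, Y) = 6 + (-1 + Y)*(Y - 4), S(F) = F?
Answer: -9605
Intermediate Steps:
l(v, B) = 9
Q(n, Y) = 6 + (-1 + Y)*(-4 + Y)
-113*(Q(S(3), -6) + l(7, -12)) = -113*((10 + (-6)**2 - 5*(-6)) + 9) = -113*((10 + 36 + 30) + 9) = -113*(76 + 9) = -113*85 = -9605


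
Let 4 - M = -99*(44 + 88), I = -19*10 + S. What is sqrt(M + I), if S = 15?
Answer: 3*sqrt(1433) ≈ 113.56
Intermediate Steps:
I = -175 (I = -19*10 + 15 = -190 + 15 = -175)
M = 13072 (M = 4 - (-99)*(44 + 88) = 4 - (-99)*132 = 4 - 1*(-13068) = 4 + 13068 = 13072)
sqrt(M + I) = sqrt(13072 - 175) = sqrt(12897) = 3*sqrt(1433)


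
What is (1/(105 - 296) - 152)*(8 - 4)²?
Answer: -464528/191 ≈ -2432.1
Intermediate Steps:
(1/(105 - 296) - 152)*(8 - 4)² = (1/(-191) - 152)*4² = (-1/191 - 152)*16 = -29033/191*16 = -464528/191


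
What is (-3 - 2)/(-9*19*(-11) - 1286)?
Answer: -1/119 ≈ -0.0084034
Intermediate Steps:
(-3 - 2)/(-9*19*(-11) - 1286) = -5/(-171*(-11) - 1286) = -5/(1881 - 1286) = -5/595 = (1/595)*(-5) = -1/119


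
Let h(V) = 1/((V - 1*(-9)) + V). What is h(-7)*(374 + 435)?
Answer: -809/5 ≈ -161.80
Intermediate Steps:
h(V) = 1/(9 + 2*V) (h(V) = 1/((V + 9) + V) = 1/((9 + V) + V) = 1/(9 + 2*V))
h(-7)*(374 + 435) = (374 + 435)/(9 + 2*(-7)) = 809/(9 - 14) = 809/(-5) = -⅕*809 = -809/5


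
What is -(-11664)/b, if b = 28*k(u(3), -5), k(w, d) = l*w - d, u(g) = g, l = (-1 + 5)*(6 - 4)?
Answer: 2916/203 ≈ 14.365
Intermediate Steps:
l = 8 (l = 4*2 = 8)
k(w, d) = -d + 8*w (k(w, d) = 8*w - d = -d + 8*w)
b = 812 (b = 28*(-1*(-5) + 8*3) = 28*(5 + 24) = 28*29 = 812)
-(-11664)/b = -(-11664)/812 = -18*(-162/203) = 2916/203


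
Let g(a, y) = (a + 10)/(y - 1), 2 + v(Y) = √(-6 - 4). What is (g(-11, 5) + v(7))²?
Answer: (-9 + 4*I*√10)²/16 ≈ -4.9375 - 14.23*I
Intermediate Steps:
v(Y) = -2 + I*√10 (v(Y) = -2 + √(-6 - 4) = -2 + √(-10) = -2 + I*√10)
g(a, y) = (10 + a)/(-1 + y)
(g(-11, 5) + v(7))² = ((10 - 11)/(-1 + 5) + (-2 + I*√10))² = (-1/4 + (-2 + I*√10))² = ((¼)*(-1) + (-2 + I*√10))² = (-¼ + (-2 + I*√10))² = (-9/4 + I*√10)²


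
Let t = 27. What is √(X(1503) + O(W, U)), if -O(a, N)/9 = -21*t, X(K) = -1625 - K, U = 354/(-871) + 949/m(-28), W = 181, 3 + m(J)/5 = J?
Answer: 5*√79 ≈ 44.441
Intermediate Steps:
m(J) = -15 + 5*J
U = -881449/135005 (U = 354/(-871) + 949/(-15 + 5*(-28)) = 354*(-1/871) + 949/(-15 - 140) = -354/871 + 949/(-155) = -354/871 + 949*(-1/155) = -354/871 - 949/155 = -881449/135005 ≈ -6.5290)
O(a, N) = 5103 (O(a, N) = -(-189)*27 = -9*(-567) = 5103)
√(X(1503) + O(W, U)) = √((-1625 - 1*1503) + 5103) = √((-1625 - 1503) + 5103) = √(-3128 + 5103) = √1975 = 5*√79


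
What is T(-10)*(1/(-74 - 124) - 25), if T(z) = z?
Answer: 24755/99 ≈ 250.05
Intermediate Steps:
T(-10)*(1/(-74 - 124) - 25) = -10*(1/(-74 - 124) - 25) = -10*(1/(-198) - 25) = -10*(-1/198 - 25) = -10*(-4951/198) = 24755/99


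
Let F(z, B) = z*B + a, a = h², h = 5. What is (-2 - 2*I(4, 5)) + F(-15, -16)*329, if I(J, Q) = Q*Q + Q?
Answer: 87123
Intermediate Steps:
a = 25 (a = 5² = 25)
F(z, B) = 25 + B*z (F(z, B) = z*B + 25 = B*z + 25 = 25 + B*z)
I(J, Q) = Q + Q² (I(J, Q) = Q² + Q = Q + Q²)
(-2 - 2*I(4, 5)) + F(-15, -16)*329 = (-2 - 10*(1 + 5)) + (25 - 16*(-15))*329 = (-2 - 10*6) + (25 + 240)*329 = (-2 - 2*30) + 265*329 = (-2 - 60) + 87185 = -62 + 87185 = 87123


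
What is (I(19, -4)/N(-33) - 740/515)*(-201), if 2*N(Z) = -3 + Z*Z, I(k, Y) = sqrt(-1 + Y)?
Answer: 29748/103 - 67*I*sqrt(5)/181 ≈ 288.82 - 0.82772*I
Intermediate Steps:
N(Z) = -3/2 + Z**2/2 (N(Z) = (-3 + Z*Z)/2 = (-3 + Z**2)/2 = -3/2 + Z**2/2)
(I(19, -4)/N(-33) - 740/515)*(-201) = (sqrt(-1 - 4)/(-3/2 + (1/2)*(-33)**2) - 740/515)*(-201) = (sqrt(-5)/(-3/2 + (1/2)*1089) - 740*1/515)*(-201) = ((I*sqrt(5))/(-3/2 + 1089/2) - 148/103)*(-201) = ((I*sqrt(5))/543 - 148/103)*(-201) = ((I*sqrt(5))*(1/543) - 148/103)*(-201) = (I*sqrt(5)/543 - 148/103)*(-201) = (-148/103 + I*sqrt(5)/543)*(-201) = 29748/103 - 67*I*sqrt(5)/181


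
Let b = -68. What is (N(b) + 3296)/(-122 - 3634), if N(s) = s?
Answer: -269/313 ≈ -0.85942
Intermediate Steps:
(N(b) + 3296)/(-122 - 3634) = (-68 + 3296)/(-122 - 3634) = 3228/(-3756) = 3228*(-1/3756) = -269/313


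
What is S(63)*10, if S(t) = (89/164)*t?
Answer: 28035/82 ≈ 341.89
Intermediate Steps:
S(t) = 89*t/164 (S(t) = (89*(1/164))*t = 89*t/164)
S(63)*10 = ((89/164)*63)*10 = (5607/164)*10 = 28035/82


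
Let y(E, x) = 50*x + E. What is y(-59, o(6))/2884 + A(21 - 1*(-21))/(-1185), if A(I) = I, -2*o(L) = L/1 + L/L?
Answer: -66403/569590 ≈ -0.11658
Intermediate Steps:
o(L) = -1/2 - L/2 (o(L) = -(L/1 + L/L)/2 = -(L*1 + 1)/2 = -(L + 1)/2 = -(1 + L)/2 = -1/2 - L/2)
y(E, x) = E + 50*x
y(-59, o(6))/2884 + A(21 - 1*(-21))/(-1185) = (-59 + 50*(-1/2 - 1/2*6))/2884 + (21 - 1*(-21))/(-1185) = (-59 + 50*(-1/2 - 3))*(1/2884) + (21 + 21)*(-1/1185) = (-59 + 50*(-7/2))*(1/2884) + 42*(-1/1185) = (-59 - 175)*(1/2884) - 14/395 = -234*1/2884 - 14/395 = -117/1442 - 14/395 = -66403/569590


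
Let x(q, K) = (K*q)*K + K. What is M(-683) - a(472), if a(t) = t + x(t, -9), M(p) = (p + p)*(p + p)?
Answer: 1827261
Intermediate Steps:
x(q, K) = K + q*K**2 (x(q, K) = q*K**2 + K = K + q*K**2)
M(p) = 4*p**2 (M(p) = (2*p)*(2*p) = 4*p**2)
a(t) = -9 + 82*t (a(t) = t - 9*(1 - 9*t) = t + (-9 + 81*t) = -9 + 82*t)
M(-683) - a(472) = 4*(-683)**2 - (-9 + 82*472) = 4*466489 - (-9 + 38704) = 1865956 - 1*38695 = 1865956 - 38695 = 1827261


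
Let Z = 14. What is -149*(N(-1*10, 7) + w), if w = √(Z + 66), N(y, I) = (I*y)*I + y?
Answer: 74500 - 596*√5 ≈ 73167.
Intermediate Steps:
N(y, I) = y + y*I² (N(y, I) = y*I² + y = y + y*I²)
w = 4*√5 (w = √(14 + 66) = √80 = 4*√5 ≈ 8.9443)
-149*(N(-1*10, 7) + w) = -149*((-1*10)*(1 + 7²) + 4*√5) = -149*(-10*(1 + 49) + 4*√5) = -149*(-10*50 + 4*√5) = -149*(-500 + 4*√5) = 74500 - 596*√5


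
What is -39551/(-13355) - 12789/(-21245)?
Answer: 28887374/8106485 ≈ 3.5635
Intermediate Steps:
-39551/(-13355) - 12789/(-21245) = -39551*(-1/13355) - 12789*(-1/21245) = 39551/13355 + 1827/3035 = 28887374/8106485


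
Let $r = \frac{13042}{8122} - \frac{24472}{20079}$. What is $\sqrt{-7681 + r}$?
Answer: $\frac{2 i \sqrt{2681562045239447}}{1181751} \approx 87.639 i$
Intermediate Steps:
$r = \frac{1371929}{3545253}$ ($r = 13042 \cdot \frac{1}{8122} - \frac{1064}{873} = \frac{6521}{4061} - \frac{1064}{873} = \frac{1371929}{3545253} \approx 0.38698$)
$\sqrt{-7681 + r} = \sqrt{-7681 + \frac{1371929}{3545253}} = \sqrt{- \frac{27229716364}{3545253}} = \frac{2 i \sqrt{2681562045239447}}{1181751}$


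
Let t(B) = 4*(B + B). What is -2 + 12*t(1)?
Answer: 94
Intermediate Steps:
t(B) = 8*B (t(B) = 4*(2*B) = 8*B)
-2 + 12*t(1) = -2 + 12*(8*1) = -2 + 12*8 = -2 + 96 = 94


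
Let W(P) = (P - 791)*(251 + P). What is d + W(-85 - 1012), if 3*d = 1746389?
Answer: 6538133/3 ≈ 2.1794e+6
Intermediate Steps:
d = 1746389/3 (d = (1/3)*1746389 = 1746389/3 ≈ 5.8213e+5)
W(P) = (-791 + P)*(251 + P)
d + W(-85 - 1012) = 1746389/3 + (-198541 + (-85 - 1012)**2 - 540*(-85 - 1012)) = 1746389/3 + (-198541 + (-1097)**2 - 540*(-1097)) = 1746389/3 + (-198541 + 1203409 + 592380) = 1746389/3 + 1597248 = 6538133/3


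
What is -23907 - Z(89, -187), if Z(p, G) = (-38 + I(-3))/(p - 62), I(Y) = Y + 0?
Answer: -645448/27 ≈ -23905.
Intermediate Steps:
I(Y) = Y
Z(p, G) = -41/(-62 + p) (Z(p, G) = (-38 - 3)/(p - 62) = -41/(-62 + p))
-23907 - Z(89, -187) = -23907 - (-41)/(-62 + 89) = -23907 - (-41)/27 = -23907 - 1*(-41/27) = -23907 + 41/27 = -645448/27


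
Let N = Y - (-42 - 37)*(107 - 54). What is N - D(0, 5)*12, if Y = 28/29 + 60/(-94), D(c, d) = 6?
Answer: 5609191/1363 ≈ 4115.3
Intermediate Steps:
Y = 446/1363 (Y = 28*(1/29) + 60*(-1/94) = 28/29 - 30/47 = 446/1363 ≈ 0.32722)
N = 5707327/1363 (N = 446/1363 - (-42 - 37)*(107 - 54) = 446/1363 - (-79)*53 = 446/1363 - 1*(-4187) = 446/1363 + 4187 = 5707327/1363 ≈ 4187.3)
N - D(0, 5)*12 = 5707327/1363 - 6*12 = 5707327/1363 - 1*72 = 5707327/1363 - 72 = 5609191/1363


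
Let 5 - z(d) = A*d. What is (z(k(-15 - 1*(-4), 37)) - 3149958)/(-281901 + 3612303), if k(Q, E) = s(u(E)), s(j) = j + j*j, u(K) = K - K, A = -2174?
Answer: -3149953/3330402 ≈ -0.94582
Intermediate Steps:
u(K) = 0
s(j) = j + j²
k(Q, E) = 0 (k(Q, E) = 0*(1 + 0) = 0*1 = 0)
z(d) = 5 + 2174*d (z(d) = 5 - (-2174)*d = 5 + 2174*d)
(z(k(-15 - 1*(-4), 37)) - 3149958)/(-281901 + 3612303) = ((5 + 2174*0) - 3149958)/(-281901 + 3612303) = ((5 + 0) - 3149958)/3330402 = (5 - 3149958)*(1/3330402) = -3149953*1/3330402 = -3149953/3330402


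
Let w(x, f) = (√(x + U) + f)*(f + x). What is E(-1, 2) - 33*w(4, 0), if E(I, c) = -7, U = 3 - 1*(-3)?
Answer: -7 - 132*√10 ≈ -424.42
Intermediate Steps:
U = 6 (U = 3 + 3 = 6)
w(x, f) = (f + x)*(f + √(6 + x)) (w(x, f) = (√(x + 6) + f)*(f + x) = (√(6 + x) + f)*(f + x) = (f + √(6 + x))*(f + x) = (f + x)*(f + √(6 + x)))
E(-1, 2) - 33*w(4, 0) = -7 - 33*(0² + 0*4 + 0*√(6 + 4) + 4*√(6 + 4)) = -7 - 33*(0 + 0 + 0*√10 + 4*√10) = -7 - 33*(0 + 0 + 0 + 4*√10) = -7 - 132*√10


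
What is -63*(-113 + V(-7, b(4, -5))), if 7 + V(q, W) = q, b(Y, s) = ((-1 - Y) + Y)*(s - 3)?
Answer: 8001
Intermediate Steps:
b(Y, s) = 3 - s (b(Y, s) = -(-3 + s) = 3 - s)
V(q, W) = -7 + q
-63*(-113 + V(-7, b(4, -5))) = -63*(-113 + (-7 - 7)) = -63*(-113 - 14) = -63*(-127) = 8001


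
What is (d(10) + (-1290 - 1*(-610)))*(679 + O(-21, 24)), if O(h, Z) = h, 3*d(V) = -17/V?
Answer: -6717193/15 ≈ -4.4781e+5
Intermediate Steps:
d(V) = -17/(3*V) (d(V) = (-17/V)/3 = -17/(3*V))
(d(10) + (-1290 - 1*(-610)))*(679 + O(-21, 24)) = (-17/3/10 + (-1290 - 1*(-610)))*(679 - 21) = (-17/3*⅒ + (-1290 + 610))*658 = (-17/30 - 680)*658 = -20417/30*658 = -6717193/15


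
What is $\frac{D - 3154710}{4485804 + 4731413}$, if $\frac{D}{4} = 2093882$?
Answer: $\frac{5220818}{9217217} \approx 0.56642$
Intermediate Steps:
$D = 8375528$ ($D = 4 \cdot 2093882 = 8375528$)
$\frac{D - 3154710}{4485804 + 4731413} = \frac{8375528 - 3154710}{4485804 + 4731413} = \frac{5220818}{9217217}$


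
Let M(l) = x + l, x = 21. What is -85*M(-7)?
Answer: -1190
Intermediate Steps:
M(l) = 21 + l
-85*M(-7) = -85*(21 - 7) = -85*14 = -1190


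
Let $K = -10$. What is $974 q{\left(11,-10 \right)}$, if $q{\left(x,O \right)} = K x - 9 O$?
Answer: $-19480$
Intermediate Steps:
$q{\left(x,O \right)} = - 10 x - 9 O$
$974 q{\left(11,-10 \right)} = 974 \left(\left(-10\right) 11 - -90\right) = 974 \left(-110 + 90\right) = 974 \left(-20\right) = -19480$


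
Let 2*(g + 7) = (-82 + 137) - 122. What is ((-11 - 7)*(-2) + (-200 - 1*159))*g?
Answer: 26163/2 ≈ 13082.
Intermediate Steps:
g = -81/2 (g = -7 + ((-82 + 137) - 122)/2 = -7 + (55 - 122)/2 = -7 + (½)*(-67) = -7 - 67/2 = -81/2 ≈ -40.500)
((-11 - 7)*(-2) + (-200 - 1*159))*g = ((-11 - 7)*(-2) + (-200 - 1*159))*(-81/2) = (-18*(-2) + (-200 - 159))*(-81/2) = (36 - 359)*(-81/2) = -323*(-81/2) = 26163/2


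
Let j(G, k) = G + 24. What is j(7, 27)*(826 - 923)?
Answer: -3007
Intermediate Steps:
j(G, k) = 24 + G
j(7, 27)*(826 - 923) = (24 + 7)*(826 - 923) = 31*(-97) = -3007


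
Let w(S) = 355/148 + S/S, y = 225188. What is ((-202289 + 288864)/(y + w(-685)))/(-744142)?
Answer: -6406550/12400503955217 ≈ -5.1664e-7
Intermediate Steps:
w(S) = 503/148 (w(S) = 355*(1/148) + 1 = 355/148 + 1 = 503/148)
((-202289 + 288864)/(y + w(-685)))/(-744142) = ((-202289 + 288864)/(225188 + 503/148))/(-744142) = (86575/(33328327/148))*(-1/744142) = (86575*(148/33328327))*(-1/744142) = (12813100/33328327)*(-1/744142) = -6406550/12400503955217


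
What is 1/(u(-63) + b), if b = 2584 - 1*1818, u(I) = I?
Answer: 1/703 ≈ 0.0014225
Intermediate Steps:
b = 766 (b = 2584 - 1818 = 766)
1/(u(-63) + b) = 1/(-63 + 766) = 1/703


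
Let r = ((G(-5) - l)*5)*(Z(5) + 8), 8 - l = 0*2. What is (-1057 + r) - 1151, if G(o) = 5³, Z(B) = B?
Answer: 5397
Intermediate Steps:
l = 8 (l = 8 - 0*2 = 8 - 1*0 = 8 + 0 = 8)
G(o) = 125
r = 7605 (r = ((125 - 1*8)*5)*(5 + 8) = ((125 - 8)*5)*13 = (117*5)*13 = 585*13 = 7605)
(-1057 + r) - 1151 = (-1057 + 7605) - 1151 = 6548 - 1151 = 5397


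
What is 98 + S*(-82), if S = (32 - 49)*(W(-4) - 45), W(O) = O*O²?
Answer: -151848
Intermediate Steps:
W(O) = O³
S = 1853 (S = (32 - 49)*((-4)³ - 45) = -17*(-64 - 45) = -17*(-109) = 1853)
98 + S*(-82) = 98 + 1853*(-82) = 98 - 151946 = -151848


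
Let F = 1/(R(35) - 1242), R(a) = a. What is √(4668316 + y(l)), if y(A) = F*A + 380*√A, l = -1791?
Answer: √(6801033658021 + 1660807860*I*√199)/1207 ≈ 2160.6 + 3.7215*I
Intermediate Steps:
F = -1/1207 (F = 1/(35 - 1242) = 1/(-1207) = -1/1207 ≈ -0.00082850)
y(A) = 380*√A - A/1207 (y(A) = -A/1207 + 380*√A = 380*√A - A/1207)
√(4668316 + y(l)) = √(4668316 + (380*√(-1791) - 1/1207*(-1791))) = √(4668316 + (380*(3*I*√199) + 1791/1207)) = √(4668316 + (1140*I*√199 + 1791/1207)) = √(4668316 + (1791/1207 + 1140*I*√199)) = √(5634659203/1207 + 1140*I*√199)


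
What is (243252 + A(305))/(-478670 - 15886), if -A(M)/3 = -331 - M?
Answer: -20430/41213 ≈ -0.49572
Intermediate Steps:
A(M) = 993 + 3*M (A(M) = -3*(-331 - M) = 993 + 3*M)
(243252 + A(305))/(-478670 - 15886) = (243252 + (993 + 3*305))/(-478670 - 15886) = (243252 + (993 + 915))/(-494556) = (243252 + 1908)*(-1/494556) = 245160*(-1/494556) = -20430/41213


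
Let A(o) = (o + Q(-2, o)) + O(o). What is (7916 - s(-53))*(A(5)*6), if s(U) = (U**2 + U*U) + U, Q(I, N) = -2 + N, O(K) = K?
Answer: 183378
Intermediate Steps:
s(U) = U + 2*U**2 (s(U) = (U**2 + U**2) + U = 2*U**2 + U = U + 2*U**2)
A(o) = -2 + 3*o (A(o) = (o + (-2 + o)) + o = (-2 + 2*o) + o = -2 + 3*o)
(7916 - s(-53))*(A(5)*6) = (7916 - (-53)*(1 + 2*(-53)))*((-2 + 3*5)*6) = (7916 - (-53)*(1 - 106))*((-2 + 15)*6) = (7916 - (-53)*(-105))*(13*6) = (7916 - 1*5565)*78 = (7916 - 5565)*78 = 2351*78 = 183378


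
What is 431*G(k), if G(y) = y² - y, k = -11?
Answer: 56892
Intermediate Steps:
431*G(k) = 431*(-11*(-1 - 11)) = 431*(-11*(-12)) = 431*132 = 56892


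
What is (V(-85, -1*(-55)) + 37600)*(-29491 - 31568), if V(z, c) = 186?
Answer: -2307175374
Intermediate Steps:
(V(-85, -1*(-55)) + 37600)*(-29491 - 31568) = (186 + 37600)*(-29491 - 31568) = 37786*(-61059) = -2307175374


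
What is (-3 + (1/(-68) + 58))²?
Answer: 13980121/4624 ≈ 3023.4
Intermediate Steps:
(-3 + (1/(-68) + 58))² = (-3 + (-1/68 + 58))² = (-3 + 3943/68)² = (3739/68)² = 13980121/4624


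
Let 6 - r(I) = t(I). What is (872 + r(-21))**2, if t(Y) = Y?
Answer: 808201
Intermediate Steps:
r(I) = 6 - I
(872 + r(-21))**2 = (872 + (6 - 1*(-21)))**2 = (872 + (6 + 21))**2 = (872 + 27)**2 = 899**2 = 808201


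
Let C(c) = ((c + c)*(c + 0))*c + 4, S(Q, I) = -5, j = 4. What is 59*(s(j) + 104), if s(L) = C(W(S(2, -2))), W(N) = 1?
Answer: 6490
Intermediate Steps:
C(c) = 4 + 2*c³ (C(c) = ((2*c)*c)*c + 4 = (2*c²)*c + 4 = 2*c³ + 4 = 4 + 2*c³)
s(L) = 6 (s(L) = 4 + 2*1³ = 4 + 2*1 = 4 + 2 = 6)
59*(s(j) + 104) = 59*(6 + 104) = 59*110 = 6490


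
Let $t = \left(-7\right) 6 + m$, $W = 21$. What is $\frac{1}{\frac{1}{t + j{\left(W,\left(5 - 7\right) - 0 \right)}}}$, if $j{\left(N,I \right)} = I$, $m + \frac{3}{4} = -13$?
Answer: $- \frac{231}{4} \approx -57.75$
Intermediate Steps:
$m = - \frac{55}{4}$ ($m = - \frac{3}{4} - 13 = - \frac{55}{4} \approx -13.75$)
$t = - \frac{223}{4}$ ($t = \left(-7\right) 6 - \frac{55}{4} = -42 - \frac{55}{4} = - \frac{223}{4} \approx -55.75$)
$\frac{1}{\frac{1}{t + j{\left(W,\left(5 - 7\right) - 0 \right)}}} = \frac{1}{\frac{1}{- \frac{223}{4} + \left(\left(5 - 7\right) - 0\right)}} = \frac{1}{\frac{1}{- \frac{223}{4} + \left(-2 + 0\right)}} = \frac{1}{\frac{1}{- \frac{223}{4} - 2}} = \frac{1}{\frac{1}{- \frac{231}{4}}} = \frac{1}{- \frac{4}{231}} = - \frac{231}{4}$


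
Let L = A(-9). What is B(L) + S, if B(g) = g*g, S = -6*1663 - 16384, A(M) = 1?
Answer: -26361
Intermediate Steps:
S = -26362 (S = -9978 - 16384 = -26362)
L = 1
B(g) = g**2
B(L) + S = 1**2 - 26362 = 1 - 26362 = -26361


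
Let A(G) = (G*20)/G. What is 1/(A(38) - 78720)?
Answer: -1/78700 ≈ -1.2706e-5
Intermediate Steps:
A(G) = 20 (A(G) = (20*G)/G = 20)
1/(A(38) - 78720) = 1/(20 - 78720) = 1/(-78700) = -1/78700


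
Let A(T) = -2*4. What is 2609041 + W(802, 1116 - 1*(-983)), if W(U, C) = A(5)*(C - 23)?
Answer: 2592433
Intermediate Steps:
A(T) = -8
W(U, C) = 184 - 8*C (W(U, C) = -8*(C - 23) = -8*(-23 + C) = 184 - 8*C)
2609041 + W(802, 1116 - 1*(-983)) = 2609041 + (184 - 8*(1116 - 1*(-983))) = 2609041 + (184 - 8*(1116 + 983)) = 2609041 + (184 - 8*2099) = 2609041 + (184 - 16792) = 2609041 - 16608 = 2592433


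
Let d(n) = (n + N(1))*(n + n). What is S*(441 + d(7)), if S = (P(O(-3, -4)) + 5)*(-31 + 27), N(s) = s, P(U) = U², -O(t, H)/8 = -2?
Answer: -577332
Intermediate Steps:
O(t, H) = 16 (O(t, H) = -8*(-2) = 16)
d(n) = 2*n*(1 + n) (d(n) = (n + 1)*(n + n) = (1 + n)*(2*n) = 2*n*(1 + n))
S = -1044 (S = (16² + 5)*(-31 + 27) = (256 + 5)*(-4) = 261*(-4) = -1044)
S*(441 + d(7)) = -1044*(441 + 2*7*(1 + 7)) = -1044*(441 + 2*7*8) = -1044*(441 + 112) = -1044*553 = -577332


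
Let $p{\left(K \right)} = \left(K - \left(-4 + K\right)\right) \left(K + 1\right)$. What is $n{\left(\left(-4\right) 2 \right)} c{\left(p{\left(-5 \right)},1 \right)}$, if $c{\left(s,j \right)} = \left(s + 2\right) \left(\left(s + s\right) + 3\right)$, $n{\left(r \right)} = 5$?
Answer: $2030$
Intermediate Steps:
$p{\left(K \right)} = 4 + 4 K$ ($p{\left(K \right)} = 4 \left(1 + K\right) = 4 + 4 K$)
$c{\left(s,j \right)} = \left(2 + s\right) \left(3 + 2 s\right)$ ($c{\left(s,j \right)} = \left(2 + s\right) \left(2 s + 3\right) = \left(2 + s\right) \left(3 + 2 s\right)$)
$n{\left(\left(-4\right) 2 \right)} c{\left(p{\left(-5 \right)},1 \right)} = 5 \left(6 + 2 \left(4 + 4 \left(-5\right)\right)^{2} + 7 \left(4 + 4 \left(-5\right)\right)\right) = 5 \left(6 + 2 \left(4 - 20\right)^{2} + 7 \left(4 - 20\right)\right) = 5 \left(6 + 2 \left(-16\right)^{2} + 7 \left(-16\right)\right) = 5 \left(6 + 2 \cdot 256 - 112\right) = 5 \left(6 + 512 - 112\right) = 5 \cdot 406 = 2030$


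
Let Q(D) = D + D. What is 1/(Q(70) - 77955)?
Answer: -1/77815 ≈ -1.2851e-5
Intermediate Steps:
Q(D) = 2*D
1/(Q(70) - 77955) = 1/(2*70 - 77955) = 1/(140 - 77955) = 1/(-77815) = -1/77815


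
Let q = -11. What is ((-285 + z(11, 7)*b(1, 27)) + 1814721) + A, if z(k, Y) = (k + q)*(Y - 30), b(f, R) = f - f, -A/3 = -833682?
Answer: 4315482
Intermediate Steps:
A = 2501046 (A = -3*(-833682) = 2501046)
b(f, R) = 0
z(k, Y) = (-30 + Y)*(-11 + k) (z(k, Y) = (k - 11)*(Y - 30) = (-11 + k)*(-30 + Y) = (-30 + Y)*(-11 + k))
((-285 + z(11, 7)*b(1, 27)) + 1814721) + A = ((-285 + (330 - 30*11 - 11*7 + 7*11)*0) + 1814721) + 2501046 = ((-285 + (330 - 330 - 77 + 77)*0) + 1814721) + 2501046 = ((-285 + 0*0) + 1814721) + 2501046 = ((-285 + 0) + 1814721) + 2501046 = (-285 + 1814721) + 2501046 = 1814436 + 2501046 = 4315482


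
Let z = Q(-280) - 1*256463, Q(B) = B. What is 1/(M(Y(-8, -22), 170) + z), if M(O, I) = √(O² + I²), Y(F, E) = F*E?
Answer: -256743/65916908173 - 2*√14969/65916908173 ≈ -3.8987e-6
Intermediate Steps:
Y(F, E) = E*F
z = -256743 (z = -280 - 1*256463 = -280 - 256463 = -256743)
M(O, I) = √(I² + O²)
1/(M(Y(-8, -22), 170) + z) = 1/(√(170² + (-22*(-8))²) - 256743) = 1/(√(28900 + 176²) - 256743) = 1/(√(28900 + 30976) - 256743) = 1/(√59876 - 256743) = 1/(2*√14969 - 256743) = 1/(-256743 + 2*√14969)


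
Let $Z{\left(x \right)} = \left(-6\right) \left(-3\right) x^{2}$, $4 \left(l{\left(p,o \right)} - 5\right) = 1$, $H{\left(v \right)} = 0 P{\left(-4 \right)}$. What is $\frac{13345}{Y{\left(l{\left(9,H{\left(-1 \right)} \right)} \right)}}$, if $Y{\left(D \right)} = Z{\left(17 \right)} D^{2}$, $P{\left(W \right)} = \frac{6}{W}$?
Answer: $\frac{6280}{67473} \approx 0.093074$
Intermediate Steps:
$H{\left(v \right)} = 0$ ($H{\left(v \right)} = 0 \frac{6}{-4} = 0 \cdot 6 \left(- \frac{1}{4}\right) = 0 \left(- \frac{3}{2}\right) = 0$)
$l{\left(p,o \right)} = \frac{21}{4}$ ($l{\left(p,o \right)} = 5 + \frac{1}{4} \cdot 1 = 5 + \frac{1}{4} = \frac{21}{4}$)
$Z{\left(x \right)} = 18 x^{2}$
$Y{\left(D \right)} = 5202 D^{2}$ ($Y{\left(D \right)} = 18 \cdot 17^{2} D^{2} = 18 \cdot 289 D^{2} = 5202 D^{2}$)
$\frac{13345}{Y{\left(l{\left(9,H{\left(-1 \right)} \right)} \right)}} = \frac{13345}{5202 \left(\frac{21}{4}\right)^{2}} = \frac{13345}{5202 \cdot \frac{441}{16}} = \frac{13345}{\frac{1147041}{8}} = 13345 \cdot \frac{8}{1147041} = \frac{6280}{67473}$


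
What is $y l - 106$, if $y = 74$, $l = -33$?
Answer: $-2548$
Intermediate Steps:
$y l - 106 = 74 \left(-33\right) - 106 = -2442 - 106 = -2548$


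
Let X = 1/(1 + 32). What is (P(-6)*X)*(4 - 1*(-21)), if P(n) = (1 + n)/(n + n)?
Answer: 125/396 ≈ 0.31566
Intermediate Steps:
P(n) = (1 + n)/(2*n) (P(n) = (1 + n)/((2*n)) = (1 + n)*(1/(2*n)) = (1 + n)/(2*n))
X = 1/33 ≈ 0.030303
(P(-6)*X)*(4 - 1*(-21)) = (((½)*(1 - 6)/(-6))*(1/33))*(4 - 1*(-21)) = (((½)*(-⅙)*(-5))*(1/33))*(4 + 21) = ((5/12)*(1/33))*25 = (5/396)*25 = 125/396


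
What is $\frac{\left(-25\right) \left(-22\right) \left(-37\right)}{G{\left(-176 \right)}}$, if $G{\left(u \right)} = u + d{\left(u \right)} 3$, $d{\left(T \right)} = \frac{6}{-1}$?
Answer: $\frac{10175}{97} \approx 104.9$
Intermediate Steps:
$d{\left(T \right)} = -6$ ($d{\left(T \right)} = 6 \left(-1\right) = -6$)
$G{\left(u \right)} = -18 + u$ ($G{\left(u \right)} = u - 18 = -18 + u$)
$\frac{\left(-25\right) \left(-22\right) \left(-37\right)}{G{\left(-176 \right)}} = \frac{\left(-25\right) \left(-22\right) \left(-37\right)}{-18 - 176} = \frac{550 \left(-37\right)}{-194} = \left(-20350\right) \left(- \frac{1}{194}\right) = \frac{10175}{97}$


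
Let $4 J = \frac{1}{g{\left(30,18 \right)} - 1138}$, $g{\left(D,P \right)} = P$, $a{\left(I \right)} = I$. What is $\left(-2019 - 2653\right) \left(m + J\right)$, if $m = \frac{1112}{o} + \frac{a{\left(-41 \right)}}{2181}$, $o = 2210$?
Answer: $- \frac{15263519995}{6748014} \approx -2261.9$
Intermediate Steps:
$m = \frac{1167331}{2410005}$ ($m = \frac{1112}{2210} - \frac{41}{2181} = 1112 \cdot \frac{1}{2210} - \frac{41}{2181} = \frac{556}{1105} - \frac{41}{2181} = \frac{1167331}{2410005} \approx 0.48437$)
$J = - \frac{1}{4480}$ ($J = \frac{1}{4 \left(18 - 1138\right)} = \frac{1}{4 \left(-1120\right)} = \frac{1}{4} \left(- \frac{1}{1120}\right) = - \frac{1}{4480} \approx -0.00022321$)
$\left(-2019 - 2653\right) \left(m + J\right) = \left(-2019 - 2653\right) \left(\frac{1167331}{2410005} - \frac{1}{4480}\right) = \left(-4672\right) \frac{209089315}{431872896} = - \frac{15263519995}{6748014}$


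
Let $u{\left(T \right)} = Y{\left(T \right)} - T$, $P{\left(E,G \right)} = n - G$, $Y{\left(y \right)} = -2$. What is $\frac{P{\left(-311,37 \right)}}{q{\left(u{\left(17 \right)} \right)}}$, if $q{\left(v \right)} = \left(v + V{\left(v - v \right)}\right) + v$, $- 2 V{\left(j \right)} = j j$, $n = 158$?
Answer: $- \frac{121}{38} \approx -3.1842$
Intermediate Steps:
$P{\left(E,G \right)} = 158 - G$
$u{\left(T \right)} = -2 - T$
$V{\left(j \right)} = - \frac{j^{2}}{2}$ ($V{\left(j \right)} = - \frac{j j}{2} = - \frac{j^{2}}{2}$)
$q{\left(v \right)} = 2 v$ ($q{\left(v \right)} = \left(v - \frac{\left(v - v\right)^{2}}{2}\right) + v = \left(v - \frac{0^{2}}{2}\right) + v = \left(v - 0\right) + v = \left(v + 0\right) + v = v + v = 2 v$)
$\frac{P{\left(-311,37 \right)}}{q{\left(u{\left(17 \right)} \right)}} = \frac{158 - 37}{2 \left(-2 - 17\right)} = \frac{121}{2 \left(-19\right)} = \frac{121}{-38} = 121 \left(- \frac{1}{38}\right) = - \frac{121}{38}$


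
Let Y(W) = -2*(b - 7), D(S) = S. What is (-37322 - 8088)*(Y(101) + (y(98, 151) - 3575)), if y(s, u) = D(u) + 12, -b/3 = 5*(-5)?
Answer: 161114680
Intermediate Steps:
b = 75 (b = -15*(-5) = -3*(-25) = 75)
y(s, u) = 12 + u (y(s, u) = u + 12 = 12 + u)
Y(W) = -136 (Y(W) = -2*(75 - 7) = -2*68 = -136)
(-37322 - 8088)*(Y(101) + (y(98, 151) - 3575)) = (-37322 - 8088)*(-136 + ((12 + 151) - 3575)) = -45410*(-136 + (163 - 3575)) = -45410*(-136 - 3412) = -45410*(-3548) = 161114680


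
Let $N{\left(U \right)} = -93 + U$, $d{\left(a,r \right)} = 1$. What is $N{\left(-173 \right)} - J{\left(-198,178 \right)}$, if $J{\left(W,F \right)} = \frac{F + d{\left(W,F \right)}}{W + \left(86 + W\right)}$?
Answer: $- \frac{82281}{310} \approx -265.42$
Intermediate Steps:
$J{\left(W,F \right)} = \frac{1 + F}{86 + 2 W}$ ($J{\left(W,F \right)} = \frac{F + 1}{W + \left(86 + W\right)} = \frac{1 + F}{86 + 2 W}$)
$N{\left(-173 \right)} - J{\left(-198,178 \right)} = \left(-93 - 173\right) - \frac{1 + 178}{2 \left(43 - 198\right)} = -266 - \frac{1}{2} \frac{1}{-155} \cdot 179 = -266 - \frac{1}{2} \left(- \frac{1}{155}\right) 179 = -266 - - \frac{179}{310} = -266 + \frac{179}{310} = - \frac{82281}{310}$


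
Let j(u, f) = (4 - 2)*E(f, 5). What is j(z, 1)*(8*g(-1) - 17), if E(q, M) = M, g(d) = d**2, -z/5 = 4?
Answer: -90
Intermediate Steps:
z = -20 (z = -5*4 = -20)
j(u, f) = 10 (j(u, f) = (4 - 2)*5 = 2*5 = 10)
j(z, 1)*(8*g(-1) - 17) = 10*(8*(-1)**2 - 17) = 10*(8*1 - 17) = 10*(8 - 17) = 10*(-9) = -90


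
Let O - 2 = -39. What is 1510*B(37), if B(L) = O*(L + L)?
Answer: -4134380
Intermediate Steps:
O = -37 (O = 2 - 39 = -37)
B(L) = -74*L (B(L) = -37*(L + L) = -74*L)
1510*B(37) = 1510*(-74*37) = 1510*(-2738) = -4134380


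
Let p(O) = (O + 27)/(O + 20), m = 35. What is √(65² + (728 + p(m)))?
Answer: √14986235/55 ≈ 70.385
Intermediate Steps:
p(O) = (27 + O)/(20 + O)
√(65² + (728 + p(m))) = √(65² + (728 + (27 + 35)/(20 + 35))) = √(4225 + (728 + 62/55)) = √(4225 + 40102/55) = √(272477/55) = √14986235/55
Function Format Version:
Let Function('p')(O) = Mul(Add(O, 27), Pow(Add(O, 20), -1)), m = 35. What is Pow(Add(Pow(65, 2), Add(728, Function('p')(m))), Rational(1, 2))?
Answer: Mul(Rational(1, 55), Pow(14986235, Rational(1, 2))) ≈ 70.385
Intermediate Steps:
Function('p')(O) = Mul(Pow(Add(20, O), -1), Add(27, O)) (Function('p')(O) = Mul(Add(27, O), Pow(Add(20, O), -1)) = Mul(Pow(Add(20, O), -1), Add(27, O)))
Pow(Add(Pow(65, 2), Add(728, Function('p')(m))), Rational(1, 2)) = Pow(Add(Pow(65, 2), Add(728, Mul(Pow(Add(20, 35), -1), Add(27, 35)))), Rational(1, 2)) = Pow(Add(4225, Add(728, Mul(Pow(55, -1), 62))), Rational(1, 2)) = Pow(Add(4225, Add(728, Mul(Rational(1, 55), 62))), Rational(1, 2)) = Pow(Add(4225, Add(728, Rational(62, 55))), Rational(1, 2)) = Pow(Add(4225, Rational(40102, 55)), Rational(1, 2)) = Pow(Rational(272477, 55), Rational(1, 2)) = Mul(Rational(1, 55), Pow(14986235, Rational(1, 2)))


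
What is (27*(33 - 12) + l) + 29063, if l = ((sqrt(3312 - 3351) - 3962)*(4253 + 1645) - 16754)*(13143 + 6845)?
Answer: -467411954810 + 117889224*I*sqrt(39) ≈ -4.6741e+11 + 7.3622e+8*I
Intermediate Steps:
l = -467411984440 + 117889224*I*sqrt(39) (l = ((sqrt(-39) - 3962)*5898 - 16754)*19988 = ((I*sqrt(39) - 3962)*5898 - 16754)*19988 = ((-3962 + I*sqrt(39))*5898 - 16754)*19988 = ((-23367876 + 5898*I*sqrt(39)) - 16754)*19988 = (-23384630 + 5898*I*sqrt(39))*19988 = -467411984440 + 117889224*I*sqrt(39) ≈ -4.6741e+11 + 7.3622e+8*I)
(27*(33 - 12) + l) + 29063 = (27*(33 - 12) + (-467411984440 + 117889224*I*sqrt(39))) + 29063 = (27*21 + (-467411984440 + 117889224*I*sqrt(39))) + 29063 = (567 + (-467411984440 + 117889224*I*sqrt(39))) + 29063 = (-467411983873 + 117889224*I*sqrt(39)) + 29063 = -467411954810 + 117889224*I*sqrt(39)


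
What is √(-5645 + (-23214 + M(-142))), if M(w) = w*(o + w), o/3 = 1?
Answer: I*√9121 ≈ 95.504*I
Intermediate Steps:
o = 3 (o = 3*1 = 3)
M(w) = w*(3 + w)
√(-5645 + (-23214 + M(-142))) = √(-5645 + (-23214 - 142*(3 - 142))) = √(-5645 + (-23214 - 142*(-139))) = √(-5645 + (-23214 + 19738)) = √(-5645 - 3476) = √(-9121) = I*√9121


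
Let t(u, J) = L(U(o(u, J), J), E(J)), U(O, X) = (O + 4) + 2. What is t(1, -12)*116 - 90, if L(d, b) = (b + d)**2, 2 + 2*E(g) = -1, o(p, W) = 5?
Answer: 10379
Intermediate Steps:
E(g) = -3/2 (E(g) = -1 + (1/2)*(-1) = -1 - 1/2 = -3/2)
U(O, X) = 6 + O (U(O, X) = (4 + O) + 2 = 6 + O)
t(u, J) = 361/4 (t(u, J) = (-3/2 + (6 + 5))**2 = (-3/2 + 11)**2 = (19/2)**2 = 361/4)
t(1, -12)*116 - 90 = (361/4)*116 - 90 = 10469 - 90 = 10379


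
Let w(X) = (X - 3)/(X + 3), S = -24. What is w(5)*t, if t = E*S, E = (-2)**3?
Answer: 48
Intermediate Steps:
w(X) = (-3 + X)/(3 + X)
E = -8
t = 192 (t = -8*(-24) = 192)
w(5)*t = ((-3 + 5)/(3 + 5))*192 = (2/8)*192 = ((1/8)*2)*192 = (1/4)*192 = 48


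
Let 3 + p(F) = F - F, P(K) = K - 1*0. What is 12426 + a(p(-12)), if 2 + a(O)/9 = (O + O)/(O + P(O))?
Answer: 12417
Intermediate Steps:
P(K) = K (P(K) = K + 0 = K)
p(F) = -3 (p(F) = -3 + (F - F) = -3 + 0 = -3)
a(O) = -9 (a(O) = -18 + 9*((O + O)/(O + O)) = -18 + 9*((2*O)/((2*O))) = -18 + 9*((2*O)*(1/(2*O))) = -18 + 9*1 = -18 + 9 = -9)
12426 + a(p(-12)) = 12426 - 9 = 12417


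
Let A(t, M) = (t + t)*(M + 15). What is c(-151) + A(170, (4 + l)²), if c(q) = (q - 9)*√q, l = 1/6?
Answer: 99025/9 - 160*I*√151 ≈ 11003.0 - 1966.1*I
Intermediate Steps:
l = ⅙ ≈ 0.16667
A(t, M) = 2*t*(15 + M) (A(t, M) = (2*t)*(15 + M) = 2*t*(15 + M))
c(q) = √q*(-9 + q) (c(q) = (-9 + q)*√q = √q*(-9 + q))
c(-151) + A(170, (4 + l)²) = √(-151)*(-9 - 151) + 2*170*(15 + (4 + ⅙)²) = (I*√151)*(-160) + 2*170*(15 + (25/6)²) = -160*I*√151 + 2*170*(15 + 625/36) = -160*I*√151 + 2*170*(1165/36) = -160*I*√151 + 99025/9 = 99025/9 - 160*I*√151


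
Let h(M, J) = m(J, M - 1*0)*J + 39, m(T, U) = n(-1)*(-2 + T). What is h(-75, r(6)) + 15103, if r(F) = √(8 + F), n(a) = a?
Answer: 15128 + 2*√14 ≈ 15135.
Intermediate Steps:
m(T, U) = 2 - T (m(T, U) = -(-2 + T) = 2 - T)
h(M, J) = 39 + J*(2 - J) (h(M, J) = (2 - J)*J + 39 = J*(2 - J) + 39 = 39 + J*(2 - J))
h(-75, r(6)) + 15103 = (39 + √(8 + 6)*(2 - √(8 + 6))) + 15103 = (39 + √14*(2 - √14)) + 15103 = 15142 + √14*(2 - √14)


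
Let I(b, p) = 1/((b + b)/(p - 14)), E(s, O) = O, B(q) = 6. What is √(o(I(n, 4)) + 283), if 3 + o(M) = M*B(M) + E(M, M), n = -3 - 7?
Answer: 9*√14/2 ≈ 16.837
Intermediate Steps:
n = -10
I(b, p) = (-14 + p)/(2*b) (I(b, p) = 1/((2*b)/(-14 + p)) = 1/(2*b/(-14 + p)) = (-14 + p)/(2*b))
o(M) = -3 + 7*M (o(M) = -3 + (M*6 + M) = -3 + (6*M + M) = -3 + 7*M)
√(o(I(n, 4)) + 283) = √((-3 + 7*((½)*(-14 + 4)/(-10))) + 283) = √((-3 + 7*((½)*(-⅒)*(-10))) + 283) = √((-3 + 7*(½)) + 283) = √((-3 + 7/2) + 283) = √(½ + 283) = √(567/2) = 9*√14/2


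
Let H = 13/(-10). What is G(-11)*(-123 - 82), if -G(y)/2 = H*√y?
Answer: -533*I*√11 ≈ -1767.8*I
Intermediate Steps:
H = -13/10 (H = 13*(-⅒) = -13/10 ≈ -1.3000)
G(y) = 13*√y/5 (G(y) = -(-13)*√y/5 = 13*√y/5)
G(-11)*(-123 - 82) = (13*√(-11)/5)*(-123 - 82) = (13*(I*√11)/5)*(-205) = (13*I*√11/5)*(-205) = -533*I*√11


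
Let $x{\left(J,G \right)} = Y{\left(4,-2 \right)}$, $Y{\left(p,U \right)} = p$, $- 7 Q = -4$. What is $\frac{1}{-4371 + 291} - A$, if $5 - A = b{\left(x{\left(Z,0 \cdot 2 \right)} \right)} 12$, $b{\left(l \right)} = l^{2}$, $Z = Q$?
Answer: $\frac{762959}{4080} \approx 187.0$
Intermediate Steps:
$Q = \frac{4}{7}$ ($Q = \left(- \frac{1}{7}\right) \left(-4\right) = \frac{4}{7} \approx 0.57143$)
$Z = \frac{4}{7} \approx 0.57143$
$x{\left(J,G \right)} = 4$
$A = -187$ ($A = 5 - 4^{2} \cdot 12 = 5 - 16 \cdot 12 = 5 - 192 = -187$)
$\frac{1}{-4371 + 291} - A = \frac{1}{-4371 + 291} - -187 = \frac{1}{-4080} + 187 = - \frac{1}{4080} + 187 = \frac{762959}{4080}$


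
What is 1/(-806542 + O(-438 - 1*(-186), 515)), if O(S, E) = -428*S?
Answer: -1/698686 ≈ -1.4313e-6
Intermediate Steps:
1/(-806542 + O(-438 - 1*(-186), 515)) = 1/(-806542 - 428*(-438 - 1*(-186))) = 1/(-806542 - 428*(-438 + 186)) = 1/(-806542 - 428*(-252)) = 1/(-806542 + 107856) = 1/(-698686) = -1/698686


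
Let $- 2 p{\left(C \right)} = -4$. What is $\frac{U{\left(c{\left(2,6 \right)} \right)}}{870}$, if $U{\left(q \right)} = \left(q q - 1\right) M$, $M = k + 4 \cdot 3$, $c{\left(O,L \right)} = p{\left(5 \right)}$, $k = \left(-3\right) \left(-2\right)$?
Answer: $\frac{9}{145} \approx 0.062069$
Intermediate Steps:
$p{\left(C \right)} = 2$ ($p{\left(C \right)} = \left(- \frac{1}{2}\right) \left(-4\right) = 2$)
$k = 6$
$c{\left(O,L \right)} = 2$
$M = 18$ ($M = 6 + 4 \cdot 3 = 6 + 12 = 18$)
$U{\left(q \right)} = -18 + 18 q^{2}$ ($U{\left(q \right)} = \left(q q - 1\right) 18 = \left(q^{2} - 1\right) 18 = \left(-1 + q^{2}\right) 18 = -18 + 18 q^{2}$)
$\frac{U{\left(c{\left(2,6 \right)} \right)}}{870} = \frac{-18 + 18 \cdot 2^{2}}{870} = \left(-18 + 18 \cdot 4\right) \frac{1}{870} = \left(-18 + 72\right) \frac{1}{870} = 54 \cdot \frac{1}{870} = \frac{9}{145}$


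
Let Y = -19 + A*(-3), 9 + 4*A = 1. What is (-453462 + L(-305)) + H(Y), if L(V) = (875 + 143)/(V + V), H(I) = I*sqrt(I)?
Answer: -138306419/305 - 13*I*sqrt(13) ≈ -4.5346e+5 - 46.872*I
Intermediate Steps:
A = -2 (A = -9/4 + (1/4)*1 = -9/4 + 1/4 = -2)
Y = -13 (Y = -19 - 2*(-3) = -19 + 6 = -13)
H(I) = I**(3/2)
L(V) = 509/V (L(V) = 1018/((2*V)) = 1018*(1/(2*V)) = 509/V)
(-453462 + L(-305)) + H(Y) = (-453462 + 509/(-305)) + (-13)**(3/2) = (-453462 + 509*(-1/305)) - 13*I*sqrt(13) = (-453462 - 509/305) - 13*I*sqrt(13) = -138306419/305 - 13*I*sqrt(13)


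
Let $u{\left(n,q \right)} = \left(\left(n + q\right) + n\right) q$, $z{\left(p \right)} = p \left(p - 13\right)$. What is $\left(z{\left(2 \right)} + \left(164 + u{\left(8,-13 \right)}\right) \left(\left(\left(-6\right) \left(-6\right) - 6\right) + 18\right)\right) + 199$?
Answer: $6177$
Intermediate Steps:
$z{\left(p \right)} = p \left(-13 + p\right)$
$u{\left(n,q \right)} = q \left(q + 2 n\right)$ ($u{\left(n,q \right)} = \left(q + 2 n\right) q = q \left(q + 2 n\right)$)
$\left(z{\left(2 \right)} + \left(164 + u{\left(8,-13 \right)}\right) \left(\left(\left(-6\right) \left(-6\right) - 6\right) + 18\right)\right) + 199 = \left(2 \left(-13 + 2\right) + \left(164 - 13 \left(-13 + 2 \cdot 8\right)\right) \left(\left(\left(-6\right) \left(-6\right) - 6\right) + 18\right)\right) + 199 = \left(2 \left(-11\right) + \left(164 - 13 \left(-13 + 16\right)\right) \left(\left(36 - 6\right) + 18\right)\right) + 199 = \left(-22 + \left(164 - 39\right) \left(30 + 18\right)\right) + 199 = \left(-22 + \left(164 - 39\right) 48\right) + 199 = \left(-22 + 125 \cdot 48\right) + 199 = \left(-22 + 6000\right) + 199 = 5978 + 199 = 6177$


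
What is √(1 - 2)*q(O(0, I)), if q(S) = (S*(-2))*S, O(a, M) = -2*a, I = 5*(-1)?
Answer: 0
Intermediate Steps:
I = -5
q(S) = -2*S² (q(S) = (-2*S)*S = -2*S²)
√(1 - 2)*q(O(0, I)) = √(1 - 2)*(-2*(-2*0)²) = √(-1)*(-2*0²) = I*(-2*0) = I*0 = 0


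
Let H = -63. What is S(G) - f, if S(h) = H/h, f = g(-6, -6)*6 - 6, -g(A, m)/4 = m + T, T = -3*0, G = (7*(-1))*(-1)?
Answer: -147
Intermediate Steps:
G = 7 (G = -7*(-1) = 7)
T = 0
g(A, m) = -4*m (g(A, m) = -4*(m + 0) = -4*m)
f = 138 (f = -4*(-6)*6 - 6 = 24*6 - 6 = 144 - 6 = 138)
S(h) = -63/h
S(G) - f = -63/7 - 1*138 = -63*⅐ - 138 = -9 - 138 = -147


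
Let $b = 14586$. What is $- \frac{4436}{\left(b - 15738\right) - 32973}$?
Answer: $\frac{4436}{34125} \approx 0.12999$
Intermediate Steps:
$- \frac{4436}{\left(b - 15738\right) - 32973} = - \frac{4436}{\left(14586 - 15738\right) - 32973} = - \frac{4436}{-1152 - 32973} = - \frac{4436}{-34125} = \left(-4436\right) \left(- \frac{1}{34125}\right) = \frac{4436}{34125}$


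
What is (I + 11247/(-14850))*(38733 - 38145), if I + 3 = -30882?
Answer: -14982680902/825 ≈ -1.8161e+7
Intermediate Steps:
I = -30885 (I = -3 - 30882 = -30885)
(I + 11247/(-14850))*(38733 - 38145) = (-30885 + 11247/(-14850))*(38733 - 38145) = (-30885 + 11247*(-1/14850))*588 = (-30885 - 3749/4950)*588 = -152884499/4950*588 = -14982680902/825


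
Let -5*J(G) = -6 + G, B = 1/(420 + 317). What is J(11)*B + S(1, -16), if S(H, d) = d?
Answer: -11793/737 ≈ -16.001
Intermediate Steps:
B = 1/737 ≈ 0.0013569
J(G) = 6/5 - G/5 (J(G) = -(-6 + G)/5 = 6/5 - G/5)
J(11)*B + S(1, -16) = (6/5 - ⅕*11)*(1/737) - 16 = (6/5 - 11/5)*(1/737) - 16 = -1*1/737 - 16 = -1/737 - 16 = -11793/737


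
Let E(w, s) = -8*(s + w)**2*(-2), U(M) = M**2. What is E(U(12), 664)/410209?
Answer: 10445824/410209 ≈ 25.465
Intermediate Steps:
E(w, s) = 16*(s + w)**2
E(U(12), 664)/410209 = (16*(664 + 12**2)**2)/410209 = (16*(664 + 144)**2)*(1/410209) = (16*808**2)*(1/410209) = (16*652864)*(1/410209) = 10445824*(1/410209) = 10445824/410209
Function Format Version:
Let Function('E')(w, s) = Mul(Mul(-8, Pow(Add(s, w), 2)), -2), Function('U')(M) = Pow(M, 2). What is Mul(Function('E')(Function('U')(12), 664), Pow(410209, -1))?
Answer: Rational(10445824, 410209) ≈ 25.465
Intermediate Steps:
Function('E')(w, s) = Mul(16, Pow(Add(s, w), 2))
Mul(Function('E')(Function('U')(12), 664), Pow(410209, -1)) = Mul(Mul(16, Pow(Add(664, Pow(12, 2)), 2)), Pow(410209, -1)) = Mul(Mul(16, Pow(Add(664, 144), 2)), Rational(1, 410209)) = Mul(Mul(16, Pow(808, 2)), Rational(1, 410209)) = Mul(Mul(16, 652864), Rational(1, 410209)) = Mul(10445824, Rational(1, 410209)) = Rational(10445824, 410209)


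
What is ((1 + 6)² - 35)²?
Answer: 196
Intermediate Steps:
((1 + 6)² - 35)² = (7² - 35)² = (49 - 35)² = 14² = 196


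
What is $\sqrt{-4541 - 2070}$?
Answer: $i \sqrt{6611} \approx 81.308 i$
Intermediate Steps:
$\sqrt{-4541 - 2070} = \sqrt{-6611} = i \sqrt{6611}$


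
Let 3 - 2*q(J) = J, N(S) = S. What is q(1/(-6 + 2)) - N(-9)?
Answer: 85/8 ≈ 10.625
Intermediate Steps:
q(J) = 3/2 - J/2
q(1/(-6 + 2)) - N(-9) = (3/2 - 1/(2*(-6 + 2))) - 1*(-9) = (3/2 - 1/2/(-4)) + 9 = (3/2 - 1/2*(-1/4)) + 9 = (3/2 + 1/8) + 9 = 13/8 + 9 = 85/8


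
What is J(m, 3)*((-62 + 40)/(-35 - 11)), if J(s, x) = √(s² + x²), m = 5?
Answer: 11*√34/23 ≈ 2.7887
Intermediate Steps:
J(m, 3)*((-62 + 40)/(-35 - 11)) = √(5² + 3²)*((-62 + 40)/(-35 - 11)) = √(25 + 9)*(-22/(-46)) = √34*(-22*(-1/46)) = √34*(11/23) = 11*√34/23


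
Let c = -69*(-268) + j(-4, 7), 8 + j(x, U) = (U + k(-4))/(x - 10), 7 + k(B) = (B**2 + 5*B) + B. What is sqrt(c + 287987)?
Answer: sqrt(15017107)/7 ≈ 553.60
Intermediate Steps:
k(B) = -7 + B**2 + 6*B (k(B) = -7 + ((B**2 + 5*B) + B) = -7 + (B**2 + 6*B) = -7 + B**2 + 6*B)
j(x, U) = -8 + (-15 + U)/(-10 + x) (j(x, U) = -8 + (U + (-7 + (-4)**2 + 6*(-4)))/(x - 10) = -8 + (U + (-7 + 16 - 24))/(-10 + x) = -8 + (U - 15)/(-10 + x) = -8 + (-15 + U)/(-10 + x))
c = 129392/7 (c = -69*(-268) + (65 + 7 - 8*(-4))/(-10 - 4) = 18492 + (65 + 7 + 32)/(-14) = 18492 - 1/14*104 = 18492 - 52/7 = 129392/7 ≈ 18485.)
sqrt(c + 287987) = sqrt(129392/7 + 287987) = sqrt(2145301/7) = sqrt(15017107)/7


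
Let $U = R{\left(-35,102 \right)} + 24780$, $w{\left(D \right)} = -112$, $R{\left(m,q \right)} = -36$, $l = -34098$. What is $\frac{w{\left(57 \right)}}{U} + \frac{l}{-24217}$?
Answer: $\frac{105126076}{74903181} \approx 1.4035$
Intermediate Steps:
$U = 24744$ ($U = -36 + 24780 = 24744$)
$\frac{w{\left(57 \right)}}{U} + \frac{l}{-24217} = - \frac{112}{24744} - \frac{34098}{-24217} = \left(-112\right) \frac{1}{24744} - - \frac{34098}{24217} = - \frac{14}{3093} + \frac{34098}{24217} = \frac{105126076}{74903181}$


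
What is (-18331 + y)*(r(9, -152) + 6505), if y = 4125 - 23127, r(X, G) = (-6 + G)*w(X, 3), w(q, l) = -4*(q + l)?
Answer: -525984637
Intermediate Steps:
w(q, l) = -4*l - 4*q (w(q, l) = -4*(l + q) = -4*l - 4*q)
r(X, G) = (-12 - 4*X)*(-6 + G) (r(X, G) = (-6 + G)*(-4*3 - 4*X) = (-6 + G)*(-12 - 4*X) = (-12 - 4*X)*(-6 + G))
y = -19002
(-18331 + y)*(r(9, -152) + 6505) = (-18331 - 19002)*(-4*(-6 - 152)*(3 + 9) + 6505) = -37333*(-4*(-158)*12 + 6505) = -37333*(7584 + 6505) = -37333*14089 = -525984637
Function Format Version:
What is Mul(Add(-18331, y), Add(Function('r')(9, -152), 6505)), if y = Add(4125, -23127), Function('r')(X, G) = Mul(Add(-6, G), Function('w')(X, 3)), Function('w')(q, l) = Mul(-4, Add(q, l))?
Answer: -525984637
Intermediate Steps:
Function('w')(q, l) = Add(Mul(-4, l), Mul(-4, q)) (Function('w')(q, l) = Mul(-4, Add(l, q)) = Add(Mul(-4, l), Mul(-4, q)))
Function('r')(X, G) = Mul(Add(-12, Mul(-4, X)), Add(-6, G)) (Function('r')(X, G) = Mul(Add(-6, G), Add(Mul(-4, 3), Mul(-4, X))) = Mul(Add(-6, G), Add(-12, Mul(-4, X))) = Mul(Add(-12, Mul(-4, X)), Add(-6, G)))
y = -19002
Mul(Add(-18331, y), Add(Function('r')(9, -152), 6505)) = Mul(Add(-18331, -19002), Add(Mul(-4, Add(-6, -152), Add(3, 9)), 6505)) = Mul(-37333, Add(Mul(-4, -158, 12), 6505)) = Mul(-37333, Add(7584, 6505)) = Mul(-37333, 14089) = -525984637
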